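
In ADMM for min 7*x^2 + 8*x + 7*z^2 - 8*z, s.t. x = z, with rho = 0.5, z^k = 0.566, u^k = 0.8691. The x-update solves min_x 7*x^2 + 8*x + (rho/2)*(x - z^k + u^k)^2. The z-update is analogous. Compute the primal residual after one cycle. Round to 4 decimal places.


ADMM iteration with rho = 0.5, z^k = 0.566, u^k = 0.8691
Step 1: x-update.
Minimize 7*x^2 + 8*x + (0.5/2)*(x - 0.566 + 0.8691)^2
FOC: (2*7 + 0.5)*x = -8 + 0.5*(0.566 - 0.8691)
x^{k+1} = -0.5622
Step 2: z-update.
Minimize 7*z^2 - 8*z + (0.5/2)*(-0.5622 - z + 0.8691)^2
FOC: (2*7 + 0.5)*z = 8 + 0.5*(-0.5622 + 0.8691)
z^{k+1} = 0.5623
Step 3: u-update.
u^{k+1} = 0.8691 - 0.5622 - 0.5623 = -0.2554
Step 4: Primal residual = |-0.5622 - 0.5623| = 1.1245


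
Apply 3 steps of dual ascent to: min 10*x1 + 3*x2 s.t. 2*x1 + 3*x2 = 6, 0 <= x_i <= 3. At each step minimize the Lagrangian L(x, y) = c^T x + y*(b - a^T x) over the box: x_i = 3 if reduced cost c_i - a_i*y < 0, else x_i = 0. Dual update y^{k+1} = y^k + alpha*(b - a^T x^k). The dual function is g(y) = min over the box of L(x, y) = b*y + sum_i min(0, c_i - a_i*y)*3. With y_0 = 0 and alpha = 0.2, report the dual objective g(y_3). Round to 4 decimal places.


Dual ascent for LP: min 10*x1 + 3*x2, 2*x1 + 3*x2 = 6, 0 <= x_i <= 3
Step 1: y^k = 0.0, reduced costs: (10.0, 3.0)
  x^k = (0.0, 0.0), subgradient = b - a^T x = 6.0
  y^{k+1} = 0.0 + 0.2*6.0 = 1.2
Step 2: y^k = 1.2, reduced costs: (7.6, -0.6)
  x^k = (0.0, 3.0), subgradient = b - a^T x = -3.0
  y^{k+1} = 1.2 + 0.2*-3.0 = 0.6
Step 3: y^k = 0.6, reduced costs: (8.8, 1.2)
  x^k = (0.0, 0.0), subgradient = b - a^T x = 6.0
  y^{k+1} = 0.6 + 0.2*6.0 = 1.8
Dual objective at y_3 = 1.8: reduced costs (6.4, -2.4), box minimizer x = (0.0, 3.0)
g(y_3) = b*y + (c1 - a1*y)*x1 + (c2 - a2*y)*x2 = 6*1.8 + 6.4*0.0 + (-2.4)*3.0 = 10.8 + 0.0 - 7.2 = 3.6


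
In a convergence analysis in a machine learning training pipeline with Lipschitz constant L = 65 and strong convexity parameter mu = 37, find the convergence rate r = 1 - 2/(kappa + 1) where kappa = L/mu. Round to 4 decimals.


Step 1: Compute the condition number.
kappa = L/mu = 65/37 = 1.7568
Step 2: Compute the convergence rate.
r = 1 - 2/(kappa + 1) = 1 - 2*mu/(L + mu) = (L - mu)/(L + mu) = 28/102 = 0.2745


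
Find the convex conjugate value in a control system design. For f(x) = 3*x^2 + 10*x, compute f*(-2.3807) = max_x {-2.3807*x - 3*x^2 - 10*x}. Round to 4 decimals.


f*(y) = sup_x {y*x - a*x^2 - b*x} = sup_x {(y-b)*x - a*x^2}
FOC: (y - b) - 2a*x = 0 => x* = (y - b)/(2a)
x* = (-2.3807 - 10)/(2*3) = -2.0635
f*(-2.3807) = (y-b)^2/(4a) = (-2.3807 - 10)^2/(4*3)
= 153.2817/12 = 12.7735


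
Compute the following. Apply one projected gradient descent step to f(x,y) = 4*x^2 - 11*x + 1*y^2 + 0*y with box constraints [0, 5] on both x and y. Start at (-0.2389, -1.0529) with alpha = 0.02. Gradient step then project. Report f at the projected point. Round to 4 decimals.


Step 1: Compute gradient at (-0.2389, -1.0529).
grad_x = 2*4*-0.2389 - 11 = -12.9112
grad_y = 2*1*-1.0529 + 0 = -2.1058
Step 2: Gradient step.
x_raw = -0.2389 - 0.02*-12.9112 = 0.0193
y_raw = -1.0529 - 0.02*-2.1058 = -1.0108
Step 3: Project onto [0, 5].
x_proj = clip(0.0193) = 0.0193
y_proj = clip(-1.0108) = 0.0
Step 4: Evaluate f.
f(0.0193, 0.0) = -0.2111


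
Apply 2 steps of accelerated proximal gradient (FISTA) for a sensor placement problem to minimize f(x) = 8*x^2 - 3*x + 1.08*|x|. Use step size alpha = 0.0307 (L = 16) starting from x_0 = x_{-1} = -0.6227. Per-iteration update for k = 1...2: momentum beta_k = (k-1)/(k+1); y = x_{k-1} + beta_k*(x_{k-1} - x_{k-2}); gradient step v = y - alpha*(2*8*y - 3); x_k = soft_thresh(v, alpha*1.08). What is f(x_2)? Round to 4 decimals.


FISTA on f(x) = 8*x^2 - 3*x + 1.08*|x|
L = 16, alpha = 0.0307
Iteration 1: beta = 0.0, y = -0.6227 + 0.0*(-0.6227 + 0.6227) = -0.6227
  grad(y) = -12.9632, v = y - alpha*grad = -0.2247
  prox(v) = soft_thresh(-0.2247, 0.0332) = -0.1916
Iteration 2: beta = 0.3333, y = -0.1916 + 0.3333*(-0.1916 + 0.6227) = -0.0479
  grad(y) = -3.7658, v = y - alpha*grad = 0.0677
  prox(v) = soft_thresh(0.0677, 0.0332) = 0.0346
f(x_2) = 8*0.0346^2 - 3*0.0346 + 1.08*|0.0346| = -0.0568


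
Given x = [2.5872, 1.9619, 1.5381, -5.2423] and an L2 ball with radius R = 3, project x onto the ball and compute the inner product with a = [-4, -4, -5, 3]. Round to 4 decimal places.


Step 1: Compute ||x|| (intermediates to 6 decimals).
||x|| = sqrt(2.5872^2 + 1.9619^2 + 1.5381^2 + (-5.2423)^2) = 6.355322
Step 2: Project.
Since ||x|| > R, scale = R/||x|| = 3/6.355322 = 0.472045, proj(x) = scale * x
proj(x) = [1.221275, 0.926105, 0.726052, -2.474602]
Step 3: Dot product.
a^T * proj(x) = -4*1.221275 - 4*0.926105 - 5*0.726052 + 3*(-2.474602) = -19.6436


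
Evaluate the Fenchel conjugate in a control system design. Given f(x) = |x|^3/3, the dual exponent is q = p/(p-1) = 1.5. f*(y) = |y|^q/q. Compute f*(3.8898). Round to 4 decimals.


The conjugate exponent q satisfies 1/p + 1/q = 1.
p = 3, so q = 3/(3 - 1) = 1.5
|y|^q = 3.8898^1.5 = 7.6717
f*(3.8898) = 7.6717 / 1.5 = 5.1145


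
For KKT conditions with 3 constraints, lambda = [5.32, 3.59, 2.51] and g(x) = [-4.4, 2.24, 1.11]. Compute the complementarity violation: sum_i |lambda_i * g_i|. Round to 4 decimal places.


KKT complementary slackness check:
lambda_1 * g_1 = 5.32 * -4.4 = -23.408
lambda_2 * g_2 = 3.59 * 2.24 = 8.0416
lambda_3 * g_3 = 2.51 * 1.11 = 2.7861
Total violation = 23.408 + 8.0416 + 2.7861 = 34.2357


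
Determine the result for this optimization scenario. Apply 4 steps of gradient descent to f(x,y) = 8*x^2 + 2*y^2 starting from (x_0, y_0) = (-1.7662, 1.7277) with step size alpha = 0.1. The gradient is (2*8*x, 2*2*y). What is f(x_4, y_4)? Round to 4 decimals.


Gradient descent on f(x,y) = 8*x^2 + 2*y^2.
Starting point: (-1.7662, 1.7277), alpha = 0.1
Step 1: grad_x = 2*8*-1.7662 = -28.2592, grad_y = 2*2*1.7277 = 6.9108
  x_1 = -1.7662 - 0.1*-28.2592 = 1.0597
  y_1 = 1.7277 - 0.1*6.9108 = 1.0366
Step 2: grad_x = 2*8*1.0597 = 16.9555, grad_y = 2*2*1.0366 = 4.1465
  x_2 = 1.0597 - 0.1*16.9555 = -0.6358
  y_2 = 1.0366 - 0.1*4.1465 = 0.622
Step 3: grad_x = 2*8*-0.6358 = -10.1733, grad_y = 2*2*0.622 = 2.4879
  x_3 = -0.6358 - 0.1*-10.1733 = 0.3815
  y_3 = 0.622 - 0.1*2.4879 = 0.3732
Step 4: grad_x = 2*8*0.3815 = 6.104, grad_y = 2*2*0.3732 = 1.4927
  x_4 = 0.3815 - 0.1*6.104 = -0.2289
  y_4 = 0.3732 - 0.1*1.4927 = 0.2239
f(-0.2289, 0.2239) = 8*(-0.2289)^2 + 2*0.2239^2 = 0.5194


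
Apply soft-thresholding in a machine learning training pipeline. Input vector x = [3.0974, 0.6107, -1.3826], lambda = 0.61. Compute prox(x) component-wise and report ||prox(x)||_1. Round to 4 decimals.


Soft-thresholding with lambda = 0.61:
prox(3.0974) = sign(3.0974)*max(|3.0974| - 0.61, 0) = 2.4874
prox(0.6107) = sign(0.6107)*max(|0.6107| - 0.61, 0) = 0.0007
prox(-1.3826) = sign(-1.3826)*max(|-1.3826| - 0.61, 0) = -0.7726
prox(x) = [2.4874, 0.0007, -0.7726]
||prox(x)||_1 = 2.4874 + 0.0007 + 0.7726 = 3.2607


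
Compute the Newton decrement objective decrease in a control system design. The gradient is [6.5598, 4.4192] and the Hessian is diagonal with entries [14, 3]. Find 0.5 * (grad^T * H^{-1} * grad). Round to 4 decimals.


Step 1: H is diagonal, so H^(-1) * g = [0.4686, 1.4731].
Step 2: g^T H^(-1) g = sum_i g_i^2 / H_ii
  = (6.5598)^2/14 + (4.4192)^2/3
  = 3.0736 + 6.5098 = 9.5834
Step 3: Objective decrease = 0.5 * g^T H^(-1) g = 4.7917


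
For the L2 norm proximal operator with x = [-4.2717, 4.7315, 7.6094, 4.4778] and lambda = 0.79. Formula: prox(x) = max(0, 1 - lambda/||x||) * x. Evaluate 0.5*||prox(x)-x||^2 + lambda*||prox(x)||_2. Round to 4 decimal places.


Step 1: Compute ||x||.
||x|| = 10.8898
Step 2: Compute scaling factor.
scale = max(0, 1 - 0.79/10.8898) = 0.9275
Step 3: prox(x) = [-3.9618, 4.3883, 7.0574, 4.153]
||prox(x)|| = 10.0998
Step 4: Proximal objective.
0.5*||prox-x||^2 = 0.3121
lambda*||prox|| = 7.9788
Total = 8.2909


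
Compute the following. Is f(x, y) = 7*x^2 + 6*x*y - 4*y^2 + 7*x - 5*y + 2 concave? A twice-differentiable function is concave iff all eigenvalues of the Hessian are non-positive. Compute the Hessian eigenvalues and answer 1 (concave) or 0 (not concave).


The Hessian of f(x,y) = 7*x^2 + 6*x*y - 4*y^2 + 7*x - 5*y + 2 is:
H = [[14, 6], [6, -8]]
Trace = 14 - 8 = 6
Determinant = 14*-8 - (6)^2 = -148
Discriminant = (6)^2 - 4*-148 = 628.0
Eigenvalues: lambda_1 = -9.53, lambda_2 = 15.53
The function is not concave.

0


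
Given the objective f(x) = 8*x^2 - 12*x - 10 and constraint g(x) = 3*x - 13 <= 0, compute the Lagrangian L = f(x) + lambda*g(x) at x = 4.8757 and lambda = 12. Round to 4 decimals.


Step 1: Evaluate f(x).
f(4.8757) = 8*4.8757^2 - 12*4.8757 - 10 = 121.6712
Step 2: Evaluate g(x).
g(4.8757) = 3*4.8757 - 13 = 1.6271
Step 3: Compute Lagrangian.
L = 121.6712 + 12*1.6271 = 141.1964


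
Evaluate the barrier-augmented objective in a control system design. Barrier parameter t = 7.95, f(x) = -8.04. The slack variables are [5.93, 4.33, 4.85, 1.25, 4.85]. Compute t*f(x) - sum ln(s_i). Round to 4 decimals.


Step 1: Compute log-barrier.
ln values: [1.78, 1.4656, 1.579, 0.2231, 1.579]
phi = -(1.78 + 1.4656 + 1.579 + 0.2231 + 1.579) = -6.6267
Step 2: Compute augmented objective.
t*f(x) = 7.95*-8.04 = -63.918
Total = -63.918 - 6.6267 = -70.5447


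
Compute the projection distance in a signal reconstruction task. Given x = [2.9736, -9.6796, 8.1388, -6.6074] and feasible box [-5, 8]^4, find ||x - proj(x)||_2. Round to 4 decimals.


Project each component onto [-5, 8].
clip(2.9736) = 2.9736, clip(-9.6796) = -5.0, clip(8.1388) = 8.0, clip(-6.6074) = -5.0
Projection = [2.9736, -5.0, 8.0, -5.0]
Squared diffs: [0.0, 21.8987, 0.0193, 2.5837]
Distance = sqrt(24.5017) = 4.9499


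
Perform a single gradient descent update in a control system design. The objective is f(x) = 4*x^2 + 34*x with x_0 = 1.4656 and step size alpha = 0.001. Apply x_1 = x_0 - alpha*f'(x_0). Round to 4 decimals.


We compute the gradient at x_0 and apply the update.
f'(x) = 8*x + 34
f'(1.4656) = 8*1.4656 + 34 = 45.7248
x_1 = 1.4656 - 0.001*45.7248 = 1.4199


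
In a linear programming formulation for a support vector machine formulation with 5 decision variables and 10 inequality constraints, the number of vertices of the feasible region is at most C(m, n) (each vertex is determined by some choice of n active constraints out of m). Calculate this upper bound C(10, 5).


Each vertex corresponds to some choice of n active constraints out of m, so the number of vertices is at most C(m, n) = m! / (n!(m-n)!).
m = 10, n = 5
Numerator: 10 * 9 * 8 * 7 * 6
Denominator: 5! = 120
C(10, 5) = 252


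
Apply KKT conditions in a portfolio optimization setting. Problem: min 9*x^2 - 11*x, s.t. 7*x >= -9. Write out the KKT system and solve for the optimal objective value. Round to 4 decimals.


Step 1: Try lambda = 0 (constraint inactive).
Stationarity: 2*9*x - 11 = 0
x* = 11/(2*9) = 11/18 = 0.6111 (rounded; the exact value 11/18 is used below)
Check constraint: 7*0.6111 = 4.2777 >= -9 -- satisfied.
Step 2: Compute optimal value.
f(x*) = 9*(11/18)^2 - 11*(11/18) = -3.3611


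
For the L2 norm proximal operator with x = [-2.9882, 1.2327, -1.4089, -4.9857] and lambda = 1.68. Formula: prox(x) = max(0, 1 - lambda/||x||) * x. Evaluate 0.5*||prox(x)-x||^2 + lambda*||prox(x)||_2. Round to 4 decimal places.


Step 1: Compute ||x||.
||x|| = 6.1066
Step 2: Compute scaling factor.
scale = max(0, 1 - 1.68/6.1066) = 0.7249
Step 3: prox(x) = [-2.1661, 0.8936, -1.0213, -3.6141]
||prox(x)|| = 4.4266
Step 4: Proximal objective.
0.5*||prox-x||^2 = 1.4112
lambda*||prox|| = 7.4367
Total = 8.848


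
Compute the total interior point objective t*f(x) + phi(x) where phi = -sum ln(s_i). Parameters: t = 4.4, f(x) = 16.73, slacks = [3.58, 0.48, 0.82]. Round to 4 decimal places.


Step 1: Compute log-barrier.
ln values: [1.2754, -0.734, -0.1985]
phi = -(1.2754 - 0.734 - 0.1985) = -0.3429
Step 2: Compute augmented objective.
t*f(x) = 4.4*16.73 = 73.612
Total = 73.612 - 0.3429 = 73.2691


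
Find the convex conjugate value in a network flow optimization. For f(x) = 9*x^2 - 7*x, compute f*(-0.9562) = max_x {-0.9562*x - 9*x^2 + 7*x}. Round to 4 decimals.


f*(y) = sup_x {y*x - a*x^2 - b*x} = sup_x {(y-b)*x - a*x^2}
FOC: (y - b) - 2a*x = 0 => x* = (y - b)/(2a)
x* = (-0.9562 + 7)/(2*9) = 0.3358
f*(-0.9562) = (y-b)^2/(4a) = (-0.9562 + 7)^2/(4*9)
= 36.5275/36 = 1.0147


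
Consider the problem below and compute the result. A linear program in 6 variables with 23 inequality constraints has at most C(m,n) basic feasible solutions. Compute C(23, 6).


Each vertex corresponds to some choice of n active constraints out of m, so the number of vertices is at most C(m, n) = m! / (n!(m-n)!).
m = 23, n = 6
Numerator: 23 * 22 * 21 * 20 * 19 * 18
Denominator: 6! = 720
C(23, 6) = 100947


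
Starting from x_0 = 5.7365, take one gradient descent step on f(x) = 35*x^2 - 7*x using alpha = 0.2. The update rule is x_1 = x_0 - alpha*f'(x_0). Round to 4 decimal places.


We compute the gradient at x_0 and apply the update.
f'(x) = 70*x - 7
f'(5.7365) = 70*5.7365 - 7 = 394.555
x_1 = 5.7365 - 0.2*394.555 = -73.1745


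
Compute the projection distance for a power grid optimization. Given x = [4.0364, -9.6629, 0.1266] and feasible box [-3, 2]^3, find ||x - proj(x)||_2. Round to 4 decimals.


Project each component onto [-3, 2].
clip(4.0364) = 2.0, clip(-9.6629) = -3.0, clip(0.1266) = 0.1266
Projection = [2.0, -3.0, 0.1266]
Squared diffs: [4.1469, 44.3942, 0.0]
Distance = sqrt(48.5411) = 6.9671


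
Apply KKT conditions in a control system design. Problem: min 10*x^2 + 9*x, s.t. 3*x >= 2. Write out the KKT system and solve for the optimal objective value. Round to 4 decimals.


Step 1: Try lambda = 0 (constraint inactive).
x_unc = -9/(2*10) = -0.45
Check: 3*-0.45 = -1.35 < 2 -- violated!
Step 2: Constraint must be active: 3*x = 2
x* = 2/3 = 0.6667 (rounded; the exact value 2/3 is used below)
lambda = (2*10*(2/3) + 9)/3 = 7.4444
Step 3: Compute optimal value.
f(x*) = 10*(2/3)^2 + 9*(2/3) = 10.4444


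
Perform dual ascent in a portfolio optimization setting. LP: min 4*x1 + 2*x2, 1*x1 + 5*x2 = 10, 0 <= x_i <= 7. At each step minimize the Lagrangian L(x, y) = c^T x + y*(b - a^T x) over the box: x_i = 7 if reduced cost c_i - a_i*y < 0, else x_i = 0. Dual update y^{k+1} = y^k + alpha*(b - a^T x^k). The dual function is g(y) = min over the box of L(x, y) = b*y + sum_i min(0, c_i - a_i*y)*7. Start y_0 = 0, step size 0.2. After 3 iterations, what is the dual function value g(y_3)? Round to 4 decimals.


Dual ascent for LP: min 4*x1 + 2*x2, 1*x1 + 5*x2 = 10, 0 <= x_i <= 7
Step 1: y^k = 0.0, reduced costs: (4.0, 2.0)
  x^k = (0.0, 0.0), subgradient = b - a^T x = 10.0
  y^{k+1} = 0.0 + 0.2*10.0 = 2.0
Step 2: y^k = 2.0, reduced costs: (2.0, -8.0)
  x^k = (0.0, 7.0), subgradient = b - a^T x = -25.0
  y^{k+1} = 2.0 + 0.2*-25.0 = -3.0
Step 3: y^k = -3.0, reduced costs: (7.0, 17.0)
  x^k = (0.0, 0.0), subgradient = b - a^T x = 10.0
  y^{k+1} = -3.0 + 0.2*10.0 = -1.0
Dual objective at y_3 = -1.0: reduced costs (5.0, 7.0), box minimizer x = (0.0, 0.0)
g(y_3) = b*y + (c1 - a1*y)*x1 + (c2 - a2*y)*x2 = 10*(-1.0) + 5.0*0.0 + 7.0*0.0 = -10.0 + 0.0 + 0.0 = -10.0


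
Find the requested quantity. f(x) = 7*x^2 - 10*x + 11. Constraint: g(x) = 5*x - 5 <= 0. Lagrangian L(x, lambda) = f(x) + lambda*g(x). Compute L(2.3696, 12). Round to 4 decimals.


Step 1: Evaluate f(x).
f(2.3696) = 7*2.3696^2 - 10*2.3696 + 11 = 26.609
Step 2: Evaluate g(x).
g(2.3696) = 5*2.3696 - 5 = 6.848
Step 3: Compute Lagrangian.
L = 26.609 + 12*6.848 = 108.785


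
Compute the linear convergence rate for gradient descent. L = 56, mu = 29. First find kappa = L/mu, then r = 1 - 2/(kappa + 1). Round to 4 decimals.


Step 1: Compute the condition number.
kappa = L/mu = 56/29 = 1.931
Step 2: Compute the convergence rate.
r = 1 - 2/(kappa + 1) = 1 - 2*mu/(L + mu) = (L - mu)/(L + mu) = 27/85 = 0.3176


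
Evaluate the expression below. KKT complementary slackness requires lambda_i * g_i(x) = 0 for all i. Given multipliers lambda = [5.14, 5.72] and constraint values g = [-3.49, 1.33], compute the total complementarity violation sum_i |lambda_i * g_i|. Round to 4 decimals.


KKT complementary slackness check:
lambda_1 * g_1 = 5.14 * -3.49 = -17.9386
lambda_2 * g_2 = 5.72 * 1.33 = 7.6076
Total violation = 17.9386 + 7.6076 = 25.5462


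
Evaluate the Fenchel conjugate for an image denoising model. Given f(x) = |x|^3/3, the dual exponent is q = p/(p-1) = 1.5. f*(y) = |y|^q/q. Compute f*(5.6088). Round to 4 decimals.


The conjugate exponent q satisfies 1/p + 1/q = 1.
p = 3, so q = 3/(3 - 1) = 1.5
|y|^q = 5.6088^1.5 = 13.2833
f*(5.6088) = 13.2833 / 1.5 = 8.8555


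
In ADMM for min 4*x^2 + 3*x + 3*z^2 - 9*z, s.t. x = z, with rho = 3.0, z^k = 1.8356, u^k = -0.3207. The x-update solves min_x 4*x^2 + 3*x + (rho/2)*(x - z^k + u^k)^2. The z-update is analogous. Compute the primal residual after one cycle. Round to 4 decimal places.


ADMM iteration with rho = 3.0, z^k = 1.8356, u^k = -0.3207
Step 1: x-update.
Minimize 4*x^2 + 3*x + (3.0/2)*(x - 1.8356 - 0.3207)^2
FOC: (2*4 + 3.0)*x = -3 + 3.0*(1.8356 + 0.3207)
x^{k+1} = 0.3154
Step 2: z-update.
Minimize 3*z^2 - 9*z + (3.0/2)*(0.3154 - z - 0.3207)^2
FOC: (2*3 + 3.0)*z = 9 + 3.0*(0.3154 - 0.3207)
z^{k+1} = 0.9982
Step 3: u-update.
u^{k+1} = -0.3207 + 0.3154 - 0.9982 = -1.0036
Step 4: Primal residual = |0.3154 - 0.9982| = 0.6829


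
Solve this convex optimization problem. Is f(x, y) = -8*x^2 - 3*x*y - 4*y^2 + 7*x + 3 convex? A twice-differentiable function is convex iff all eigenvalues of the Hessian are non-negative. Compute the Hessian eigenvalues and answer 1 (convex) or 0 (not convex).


The Hessian of f(x,y) = -8*x^2 - 3*x*y - 4*y^2 + 7*x + 3 is:
H = [[-16, -3], [-3, -8]]
Trace = -16 - 8 = -24
Determinant = -16*-8 - (-3)^2 = 119
Discriminant = (-24)^2 - 4*119 = 100.0
Eigenvalues: lambda_1 = -17.0, lambda_2 = -7.0
The function is not convex.

0


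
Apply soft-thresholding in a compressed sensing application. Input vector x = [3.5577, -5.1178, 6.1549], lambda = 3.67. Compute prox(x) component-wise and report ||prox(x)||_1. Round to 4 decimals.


Soft-thresholding with lambda = 3.67:
prox(3.5577) = sign(3.5577)*max(|3.5577| - 3.67, 0) = 0.0
prox(-5.1178) = sign(-5.1178)*max(|-5.1178| - 3.67, 0) = -1.4478
prox(6.1549) = sign(6.1549)*max(|6.1549| - 3.67, 0) = 2.4849
prox(x) = [0.0, -1.4478, 2.4849]
||prox(x)||_1 = 0.0 + 1.4478 + 2.4849 = 3.9327


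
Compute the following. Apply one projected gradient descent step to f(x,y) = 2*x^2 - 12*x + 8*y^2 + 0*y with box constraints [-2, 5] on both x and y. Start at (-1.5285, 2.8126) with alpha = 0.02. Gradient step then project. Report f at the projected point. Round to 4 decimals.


Step 1: Compute gradient at (-1.5285, 2.8126).
grad_x = 2*2*-1.5285 - 12 = -18.114
grad_y = 2*8*2.8126 + 0 = 45.0016
Step 2: Gradient step.
x_raw = -1.5285 - 0.02*-18.114 = -1.1662
y_raw = 2.8126 - 0.02*45.0016 = 1.9126
Step 3: Project onto [-2, 5].
x_proj = clip(-1.1662) = -1.1662
y_proj = clip(1.9126) = 1.9126
Step 4: Evaluate f.
f(-1.1662, 1.9126) = 45.9781


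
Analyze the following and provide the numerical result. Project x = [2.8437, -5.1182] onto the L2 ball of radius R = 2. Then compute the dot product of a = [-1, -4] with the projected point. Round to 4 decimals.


Step 1: Compute ||x|| (intermediates to 6 decimals).
||x|| = sqrt(2.8437^2 + (-5.1182)^2) = 5.855135
Step 2: Project.
Since ||x|| > R, scale = R/||x|| = 2/5.855135 = 0.341581, proj(x) = scale * x
proj(x) = [0.971354, -1.74828]
Step 3: Dot product.
a^T * proj(x) = -1*0.971354 - 4*(-1.74828) = 6.0218


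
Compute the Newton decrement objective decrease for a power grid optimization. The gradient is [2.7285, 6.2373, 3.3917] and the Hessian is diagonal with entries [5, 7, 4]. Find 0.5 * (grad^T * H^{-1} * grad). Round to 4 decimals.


Step 1: H is diagonal, so H^(-1) * g = [0.5457, 0.891, 0.8479].
Step 2: g^T H^(-1) g = sum_i g_i^2 / H_ii
  = (2.7285)^2/5 + (6.2373)^2/7 + (3.3917)^2/4
  = 1.4889 + 5.5577 + 2.8759 = 9.9226
Step 3: Objective decrease = 0.5 * g^T H^(-1) g = 4.9613


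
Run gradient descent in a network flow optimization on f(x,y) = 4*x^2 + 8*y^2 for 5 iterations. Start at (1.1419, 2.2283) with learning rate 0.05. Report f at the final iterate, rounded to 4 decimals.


Gradient descent on f(x,y) = 4*x^2 + 8*y^2.
Starting point: (1.1419, 2.2283), alpha = 0.05
Step 1: grad_x = 2*4*1.1419 = 9.1352, grad_y = 2*8*2.2283 = 35.6528
  x_1 = 1.1419 - 0.05*9.1352 = 0.6851
  y_1 = 2.2283 - 0.05*35.6528 = 0.4457
Step 2: grad_x = 2*4*0.6851 = 5.4811, grad_y = 2*8*0.4457 = 7.1306
  x_2 = 0.6851 - 0.05*5.4811 = 0.4111
  y_2 = 0.4457 - 0.05*7.1306 = 0.0891
Step 3: grad_x = 2*4*0.4111 = 3.2887, grad_y = 2*8*0.0891 = 1.4261
  x_3 = 0.4111 - 0.05*3.2887 = 0.2467
  y_3 = 0.0891 - 0.05*1.4261 = 0.0178
Step 4: grad_x = 2*4*0.2467 = 1.9732, grad_y = 2*8*0.0178 = 0.2852
  x_4 = 0.2467 - 0.05*1.9732 = 0.148
  y_4 = 0.0178 - 0.05*0.2852 = 0.0036
Step 5: grad_x = 2*4*0.148 = 1.1839, grad_y = 2*8*0.0036 = 0.057
  x_5 = 0.148 - 0.05*1.1839 = 0.0888
  y_5 = 0.0036 - 0.05*0.057 = 0.0007
f(0.0888, 0.0007) = 4*0.0888^2 + 8*0.0007^2 = 0.0315


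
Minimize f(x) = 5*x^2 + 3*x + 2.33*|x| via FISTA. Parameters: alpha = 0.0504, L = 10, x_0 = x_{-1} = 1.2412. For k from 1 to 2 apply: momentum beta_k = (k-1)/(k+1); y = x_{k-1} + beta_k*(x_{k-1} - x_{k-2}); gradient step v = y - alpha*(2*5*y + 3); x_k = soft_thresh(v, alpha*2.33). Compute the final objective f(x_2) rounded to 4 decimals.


FISTA on f(x) = 5*x^2 + 3*x + 2.33*|x|
L = 10, alpha = 0.0504
Iteration 1: beta = 0.0, y = 1.2412 + 0.0*(1.2412 - 1.2412) = 1.2412
  grad(y) = 15.412, v = y - alpha*grad = 0.4644
  prox(v) = soft_thresh(0.4644, 0.1174) = 0.347
Iteration 2: beta = 0.3333, y = 0.347 + 0.3333*(0.347 - 1.2412) = 0.0489
  grad(y) = 3.4894, v = y - alpha*grad = -0.1269
  prox(v) = soft_thresh(-0.1269, 0.1174) = -0.0095
f(x_2) = 5*(-0.0095)^2 + 3*(-0.0095) + 2.33*|-0.0095| = -0.0059


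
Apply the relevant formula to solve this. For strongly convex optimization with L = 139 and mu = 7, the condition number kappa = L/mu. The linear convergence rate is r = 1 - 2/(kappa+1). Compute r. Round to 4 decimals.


Step 1: Compute the condition number.
kappa = L/mu = 139/7 = 19.8571
Step 2: Compute the convergence rate.
r = 1 - 2/(kappa + 1) = 1 - 2*mu/(L + mu) = (L - mu)/(L + mu) = 132/146 = 0.9041


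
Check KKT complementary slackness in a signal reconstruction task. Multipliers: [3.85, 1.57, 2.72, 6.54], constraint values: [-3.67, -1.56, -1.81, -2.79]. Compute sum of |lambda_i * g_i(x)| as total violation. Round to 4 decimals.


KKT complementary slackness check:
lambda_1 * g_1 = 3.85 * -3.67 = -14.1295
lambda_2 * g_2 = 1.57 * -1.56 = -2.4492
lambda_3 * g_3 = 2.72 * -1.81 = -4.9232
lambda_4 * g_4 = 6.54 * -2.79 = -18.2466
Total violation = 14.1295 + 2.4492 + 4.9232 + 18.2466 = 39.7485


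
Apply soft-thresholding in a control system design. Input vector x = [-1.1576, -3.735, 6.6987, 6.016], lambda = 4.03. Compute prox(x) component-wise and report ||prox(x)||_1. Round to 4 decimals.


Soft-thresholding with lambda = 4.03:
prox(-1.1576) = sign(-1.1576)*max(|-1.1576| - 4.03, 0) = 0.0
prox(-3.735) = sign(-3.735)*max(|-3.735| - 4.03, 0) = 0.0
prox(6.6987) = sign(6.6987)*max(|6.6987| - 4.03, 0) = 2.6687
prox(6.016) = sign(6.016)*max(|6.016| - 4.03, 0) = 1.986
prox(x) = [0.0, 0.0, 2.6687, 1.986]
||prox(x)||_1 = 0.0 + 0.0 + 2.6687 + 1.986 = 4.6547


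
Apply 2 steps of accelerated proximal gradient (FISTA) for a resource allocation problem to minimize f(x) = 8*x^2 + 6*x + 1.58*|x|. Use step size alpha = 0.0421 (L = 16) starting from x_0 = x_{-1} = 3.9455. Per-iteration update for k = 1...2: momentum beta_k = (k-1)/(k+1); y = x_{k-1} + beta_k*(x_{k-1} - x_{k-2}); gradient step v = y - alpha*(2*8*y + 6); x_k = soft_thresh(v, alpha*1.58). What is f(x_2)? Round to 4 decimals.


FISTA on f(x) = 8*x^2 + 6*x + 1.58*|x|
L = 16, alpha = 0.0421
Iteration 1: beta = 0.0, y = 3.9455 + 0.0*(3.9455 - 3.9455) = 3.9455
  grad(y) = 69.128, v = y - alpha*grad = 1.0352
  prox(v) = soft_thresh(1.0352, 0.0665) = 0.9687
Iteration 2: beta = 0.3333, y = 0.9687 + 0.3333*(0.9687 - 3.9455) = -0.0236
  grad(y) = 5.6228, v = y - alpha*grad = -0.2603
  prox(v) = soft_thresh(-0.2603, 0.0665) = -0.1938
f(x_2) = 8*(-0.1938)^2 + 6*(-0.1938) + 1.58*|-0.1938| = -0.5561


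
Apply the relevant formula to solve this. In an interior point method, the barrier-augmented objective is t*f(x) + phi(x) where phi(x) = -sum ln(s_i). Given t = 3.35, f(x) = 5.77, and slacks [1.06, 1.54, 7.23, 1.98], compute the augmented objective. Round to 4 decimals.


Step 1: Compute log-barrier.
ln values: [0.0583, 0.4318, 1.9782, 0.6831]
phi = -(0.0583 + 0.4318 + 1.9782 + 0.6831) = -3.1514
Step 2: Compute augmented objective.
t*f(x) = 3.35*5.77 = 19.3295
Total = 19.3295 - 3.1514 = 16.1781


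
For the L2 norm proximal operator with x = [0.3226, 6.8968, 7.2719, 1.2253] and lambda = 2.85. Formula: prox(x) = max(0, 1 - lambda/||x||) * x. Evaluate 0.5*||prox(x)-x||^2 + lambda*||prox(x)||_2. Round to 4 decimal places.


Step 1: Compute ||x||.
||x|| = 10.1021
Step 2: Compute scaling factor.
scale = max(0, 1 - 2.85/10.1021) = 0.7179
Step 3: prox(x) = [0.2316, 4.9511, 5.2203, 0.8796]
||prox(x)|| = 7.2521
Step 4: Proximal objective.
0.5*||prox-x||^2 = 4.0613
lambda*||prox|| = 20.6685
Total = 24.7296


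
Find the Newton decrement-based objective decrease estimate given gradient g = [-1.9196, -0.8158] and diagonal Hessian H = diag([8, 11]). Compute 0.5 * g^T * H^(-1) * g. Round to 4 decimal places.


Step 1: H is diagonal, so H^(-1) * g = [-0.24, -0.0742].
Step 2: g^T H^(-1) g = sum_i g_i^2 / H_ii
  = (-1.9196)^2/8 + (-0.8158)^2/11
  = 0.4606 + 0.0605 = 0.5211
Step 3: Objective decrease = 0.5 * g^T H^(-1) g = 0.2606


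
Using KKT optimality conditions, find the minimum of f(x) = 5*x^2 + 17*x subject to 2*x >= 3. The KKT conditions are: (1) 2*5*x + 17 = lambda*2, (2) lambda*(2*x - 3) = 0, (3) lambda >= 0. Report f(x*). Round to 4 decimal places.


Step 1: Try lambda = 0 (constraint inactive).
x_unc = -17/(2*5) = -1.7
Check: 2*-1.7 = -3.4 < 3 -- violated!
Step 2: Constraint must be active: 2*x = 3
x* = 3/2 = 1.5
lambda = (2*5*1.5 + 17)/2 = 16.0
Step 3: Compute optimal value.
f(x*) = 5*1.5^2 + 17*1.5 = 36.75


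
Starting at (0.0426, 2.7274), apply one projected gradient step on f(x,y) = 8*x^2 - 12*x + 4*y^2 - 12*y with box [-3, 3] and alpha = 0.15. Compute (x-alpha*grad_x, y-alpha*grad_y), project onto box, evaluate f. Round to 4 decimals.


Step 1: Compute gradient at (0.0426, 2.7274).
grad_x = 2*8*0.0426 - 12 = -11.3184
grad_y = 2*4*2.7274 - 12 = 9.8192
Step 2: Gradient step.
x_raw = 0.0426 - 0.15*-11.3184 = 1.7404
y_raw = 2.7274 - 0.15*9.8192 = 1.2545
Step 3: Project onto [-3, 3].
x_proj = clip(1.7404) = 1.7404
y_proj = clip(1.2545) = 1.2545
Step 4: Evaluate f.
f(1.7404, 1.2545) = -5.4125


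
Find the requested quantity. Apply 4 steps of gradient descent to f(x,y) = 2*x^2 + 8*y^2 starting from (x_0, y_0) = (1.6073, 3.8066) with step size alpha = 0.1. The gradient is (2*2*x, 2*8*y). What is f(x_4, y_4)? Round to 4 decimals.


Gradient descent on f(x,y) = 2*x^2 + 8*y^2.
Starting point: (1.6073, 3.8066), alpha = 0.1
Step 1: grad_x = 2*2*1.6073 = 6.4292, grad_y = 2*8*3.8066 = 60.9056
  x_1 = 1.6073 - 0.1*6.4292 = 0.9644
  y_1 = 3.8066 - 0.1*60.9056 = -2.284
Step 2: grad_x = 2*2*0.9644 = 3.8575, grad_y = 2*8*-2.284 = -36.5434
  x_2 = 0.9644 - 0.1*3.8575 = 0.5786
  y_2 = -2.284 - 0.1*-36.5434 = 1.3704
Step 3: grad_x = 2*2*0.5786 = 2.3145, grad_y = 2*8*1.3704 = 21.926
  x_3 = 0.5786 - 0.1*2.3145 = 0.3472
  y_3 = 1.3704 - 0.1*21.926 = -0.8222
Step 4: grad_x = 2*2*0.3472 = 1.3887, grad_y = 2*8*-0.8222 = -13.1556
  x_4 = 0.3472 - 0.1*1.3887 = 0.2083
  y_4 = -0.8222 - 0.1*-13.1556 = 0.4933
f(0.2083, 0.4933) = 2*0.2083^2 + 8*0.4933^2 = 2.0338


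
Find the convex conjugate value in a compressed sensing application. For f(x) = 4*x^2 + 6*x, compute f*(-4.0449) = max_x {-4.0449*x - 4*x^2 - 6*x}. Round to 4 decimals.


f*(y) = sup_x {y*x - a*x^2 - b*x} = sup_x {(y-b)*x - a*x^2}
FOC: (y - b) - 2a*x = 0 => x* = (y - b)/(2a)
x* = (-4.0449 - 6)/(2*4) = -1.2556
f*(-4.0449) = (y-b)^2/(4a) = (-4.0449 - 6)^2/(4*4)
= 100.9/16 = 6.3063


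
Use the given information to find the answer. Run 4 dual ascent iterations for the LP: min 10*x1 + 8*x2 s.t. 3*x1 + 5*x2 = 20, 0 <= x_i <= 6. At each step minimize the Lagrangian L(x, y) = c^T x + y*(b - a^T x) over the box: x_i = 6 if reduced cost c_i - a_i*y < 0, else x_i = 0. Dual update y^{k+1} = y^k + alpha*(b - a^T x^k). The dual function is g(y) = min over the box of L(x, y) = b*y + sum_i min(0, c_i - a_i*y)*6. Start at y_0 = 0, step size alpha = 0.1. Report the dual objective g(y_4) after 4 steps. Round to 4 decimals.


Dual ascent for LP: min 10*x1 + 8*x2, 3*x1 + 5*x2 = 20, 0 <= x_i <= 6
Step 1: y^k = 0.0, reduced costs: (10.0, 8.0)
  x^k = (0.0, 0.0), subgradient = b - a^T x = 20.0
  y^{k+1} = 0.0 + 0.1*20.0 = 2.0
Step 2: y^k = 2.0, reduced costs: (4.0, -2.0)
  x^k = (0.0, 6.0), subgradient = b - a^T x = -10.0
  y^{k+1} = 2.0 + 0.1*-10.0 = 1.0
Step 3: y^k = 1.0, reduced costs: (7.0, 3.0)
  x^k = (0.0, 0.0), subgradient = b - a^T x = 20.0
  y^{k+1} = 1.0 + 0.1*20.0 = 3.0
Step 4: y^k = 3.0, reduced costs: (1.0, -7.0)
  x^k = (0.0, 6.0), subgradient = b - a^T x = -10.0
  y^{k+1} = 3.0 + 0.1*-10.0 = 2.0
Dual objective at y_4 = 2.0: reduced costs (4.0, -2.0), box minimizer x = (0.0, 6.0)
g(y_4) = b*y + (c1 - a1*y)*x1 + (c2 - a2*y)*x2 = 20*2.0 + 4.0*0.0 + (-2.0)*6.0 = 40.0 + 0.0 - 12.0 = 28.0


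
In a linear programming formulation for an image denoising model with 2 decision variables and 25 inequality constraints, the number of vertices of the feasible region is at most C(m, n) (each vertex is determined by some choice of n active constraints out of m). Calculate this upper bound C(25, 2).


Each vertex corresponds to some choice of n active constraints out of m, so the number of vertices is at most C(m, n) = m! / (n!(m-n)!).
m = 25, n = 2
Numerator: 25 * 24
Denominator: 2! = 2
C(25, 2) = 300


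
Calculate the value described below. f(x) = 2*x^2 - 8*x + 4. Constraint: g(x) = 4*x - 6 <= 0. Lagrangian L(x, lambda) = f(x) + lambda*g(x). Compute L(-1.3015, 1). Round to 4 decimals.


Step 1: Evaluate f(x).
f(-1.3015) = 2*(-1.3015)^2 - 8*(-1.3015) + 4 = 17.7998
Step 2: Evaluate g(x).
g(-1.3015) = 4*-1.3015 - 6 = -11.206
Step 3: Compute Lagrangian.
L = 17.7998 + 1*-11.206 = 6.5938


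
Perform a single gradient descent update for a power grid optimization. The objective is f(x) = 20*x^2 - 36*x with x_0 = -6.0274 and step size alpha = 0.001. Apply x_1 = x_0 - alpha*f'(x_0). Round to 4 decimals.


We compute the gradient at x_0 and apply the update.
f'(x) = 40*x - 36
f'(-6.0274) = 40*-6.0274 - 36 = -277.096
x_1 = -6.0274 - 0.001*-277.096 = -5.7503


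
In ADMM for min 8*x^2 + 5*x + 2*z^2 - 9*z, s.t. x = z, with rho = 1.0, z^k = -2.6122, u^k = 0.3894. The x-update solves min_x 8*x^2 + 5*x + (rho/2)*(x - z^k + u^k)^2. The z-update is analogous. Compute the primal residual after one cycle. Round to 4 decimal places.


ADMM iteration with rho = 1.0, z^k = -2.6122, u^k = 0.3894
Step 1: x-update.
Minimize 8*x^2 + 5*x + (1.0/2)*(x + 2.6122 + 0.3894)^2
FOC: (2*8 + 1.0)*x = -5 + 1.0*(-2.6122 - 0.3894)
x^{k+1} = -0.4707
Step 2: z-update.
Minimize 2*z^2 - 9*z + (1.0/2)*(-0.4707 - z + 0.3894)^2
FOC: (2*2 + 1.0)*z = 9 + 1.0*(-0.4707 + 0.3894)
z^{k+1} = 1.7837
Step 3: u-update.
u^{k+1} = 0.3894 - 0.4707 - 1.7837 = -1.865
Step 4: Primal residual = |-0.4707 - 1.7837| = 2.2544


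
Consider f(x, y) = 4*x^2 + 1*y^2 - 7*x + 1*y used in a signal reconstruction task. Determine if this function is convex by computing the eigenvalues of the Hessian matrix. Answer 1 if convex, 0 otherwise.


The Hessian of f(x,y) = 4*x^2 + 1*y^2 - 7*x + 1*y is:
H = [[8, 0], [0, 2]]
Trace = 8 + 2 = 10
Determinant = 8*2 - (0)^2 = 16
Discriminant = (10)^2 - 4*16 = 36.0
Eigenvalues: lambda_1 = 2.0, lambda_2 = 8.0
The function is convex.

1


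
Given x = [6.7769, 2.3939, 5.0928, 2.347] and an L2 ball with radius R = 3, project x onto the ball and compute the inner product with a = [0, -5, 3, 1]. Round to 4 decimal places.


Step 1: Compute ||x|| (intermediates to 6 decimals).
||x|| = sqrt(6.7769^2 + 2.3939^2 + 5.0928^2 + 2.347^2) = 9.116038
Step 2: Project.
Since ||x|| > R, scale = R/||x|| = 3/9.116038 = 0.32909, proj(x) = scale * x
proj(x) = [2.23021, 0.787809, 1.67599, 0.772374]
Step 3: Dot product.
a^T * proj(x) = 0*2.23021 - 5*0.787809 + 3*1.67599 + 1*0.772374 = 1.8613


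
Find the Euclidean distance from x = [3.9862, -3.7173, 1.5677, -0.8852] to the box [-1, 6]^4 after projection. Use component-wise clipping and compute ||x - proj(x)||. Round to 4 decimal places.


Project each component onto [-1, 6].
clip(3.9862) = 3.9862, clip(-3.7173) = -1.0, clip(1.5677) = 1.5677, clip(-0.8852) = -0.8852
Projection = [3.9862, -1.0, 1.5677, -0.8852]
Squared diffs: [0.0, 7.3837, 0.0, 0.0]
Distance = sqrt(7.3837) = 2.7173


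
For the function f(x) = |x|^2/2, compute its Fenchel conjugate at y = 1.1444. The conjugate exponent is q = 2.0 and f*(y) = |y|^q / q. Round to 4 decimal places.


The conjugate exponent q satisfies 1/p + 1/q = 1.
p = 2, so q = 2/(2 - 1) = 2.0
|y|^q = 1.1444^2.0 = 1.3097
f*(1.1444) = 1.3097 / 2.0 = 0.6548


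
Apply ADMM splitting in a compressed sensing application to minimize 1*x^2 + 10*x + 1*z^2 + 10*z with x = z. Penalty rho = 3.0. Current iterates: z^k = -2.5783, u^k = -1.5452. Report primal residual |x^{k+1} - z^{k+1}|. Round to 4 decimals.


ADMM iteration with rho = 3.0, z^k = -2.5783, u^k = -1.5452
Step 1: x-update.
Minimize 1*x^2 + 10*x + (3.0/2)*(x + 2.5783 - 1.5452)^2
FOC: (2*1 + 3.0)*x = -10 + 3.0*(-2.5783 + 1.5452)
x^{k+1} = -2.6199
Step 2: z-update.
Minimize 1*z^2 + 10*z + (3.0/2)*(-2.6199 - z - 1.5452)^2
FOC: (2*1 + 3.0)*z = -10 + 3.0*(-2.6199 - 1.5452)
z^{k+1} = -4.499
Step 3: u-update.
u^{k+1} = -1.5452 - 2.6199 + 4.499 = 0.334
Step 4: Primal residual = |-2.6199 + 4.499| = 1.8792


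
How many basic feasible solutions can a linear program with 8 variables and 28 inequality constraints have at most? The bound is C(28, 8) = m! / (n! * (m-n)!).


Each vertex corresponds to some choice of n active constraints out of m, so the number of vertices is at most C(m, n) = m! / (n!(m-n)!).
m = 28, n = 8
Numerator: 28 * 27 * 26 * 25 * 24 * 23 * 22 * 21
Denominator: 8! = 40320
C(28, 8) = 3108105


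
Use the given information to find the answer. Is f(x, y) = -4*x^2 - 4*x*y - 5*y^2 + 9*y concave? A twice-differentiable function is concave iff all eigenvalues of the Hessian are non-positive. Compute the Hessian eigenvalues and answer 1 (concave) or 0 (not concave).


The Hessian of f(x,y) = -4*x^2 - 4*x*y - 5*y^2 + 9*y is:
H = [[-8, -4], [-4, -10]]
Trace = -8 - 10 = -18
Determinant = -8*-10 - (-4)^2 = 64
Discriminant = (-18)^2 - 4*64 = 68.0
Eigenvalues: lambda_1 = -13.1231, lambda_2 = -4.8769
The function is concave.

1


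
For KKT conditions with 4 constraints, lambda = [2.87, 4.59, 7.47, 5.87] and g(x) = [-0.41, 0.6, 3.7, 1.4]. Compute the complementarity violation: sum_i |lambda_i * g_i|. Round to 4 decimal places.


KKT complementary slackness check:
lambda_1 * g_1 = 2.87 * -0.41 = -1.1767
lambda_2 * g_2 = 4.59 * 0.6 = 2.754
lambda_3 * g_3 = 7.47 * 3.7 = 27.639
lambda_4 * g_4 = 5.87 * 1.4 = 8.218
Total violation = 1.1767 + 2.754 + 27.639 + 8.218 = 39.7877


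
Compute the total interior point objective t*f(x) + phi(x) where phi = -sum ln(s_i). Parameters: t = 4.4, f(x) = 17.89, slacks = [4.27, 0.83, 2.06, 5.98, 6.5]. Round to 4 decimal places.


Step 1: Compute log-barrier.
ln values: [1.4516, -0.1863, 0.7227, 1.7884, 1.8718]
phi = -(1.4516 - 0.1863 + 0.7227 + 1.7884 + 1.8718) = -5.6482
Step 2: Compute augmented objective.
t*f(x) = 4.4*17.89 = 78.716
Total = 78.716 - 5.6482 = 73.0678


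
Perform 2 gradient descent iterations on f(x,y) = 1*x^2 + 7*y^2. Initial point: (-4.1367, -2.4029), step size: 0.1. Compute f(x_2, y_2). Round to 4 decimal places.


Gradient descent on f(x,y) = 1*x^2 + 7*y^2.
Starting point: (-4.1367, -2.4029), alpha = 0.1
Step 1: grad_x = 2*1*-4.1367 = -8.2734, grad_y = 2*7*-2.4029 = -33.6406
  x_1 = -4.1367 - 0.1*-8.2734 = -3.3094
  y_1 = -2.4029 - 0.1*-33.6406 = 0.9612
Step 2: grad_x = 2*1*-3.3094 = -6.6187, grad_y = 2*7*0.9612 = 13.4562
  x_2 = -3.3094 - 0.1*-6.6187 = -2.6475
  y_2 = 0.9612 - 0.1*13.4562 = -0.3845
f(-2.6475, -0.3845) = 1*(-2.6475)^2 + 7*(-0.3845)^2 = 8.0439


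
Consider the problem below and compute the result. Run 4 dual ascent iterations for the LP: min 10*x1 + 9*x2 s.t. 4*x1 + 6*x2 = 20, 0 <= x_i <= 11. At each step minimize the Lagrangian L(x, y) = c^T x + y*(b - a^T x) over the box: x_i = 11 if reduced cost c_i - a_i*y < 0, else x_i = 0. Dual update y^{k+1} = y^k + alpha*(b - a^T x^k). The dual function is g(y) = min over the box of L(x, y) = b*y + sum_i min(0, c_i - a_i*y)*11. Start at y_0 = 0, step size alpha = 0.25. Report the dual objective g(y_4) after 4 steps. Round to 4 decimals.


Dual ascent for LP: min 10*x1 + 9*x2, 4*x1 + 6*x2 = 20, 0 <= x_i <= 11
Step 1: y^k = 0.0, reduced costs: (10.0, 9.0)
  x^k = (0.0, 0.0), subgradient = b - a^T x = 20.0
  y^{k+1} = 0.0 + 0.25*20.0 = 5.0
Step 2: y^k = 5.0, reduced costs: (-10.0, -21.0)
  x^k = (11.0, 11.0), subgradient = b - a^T x = -90.0
  y^{k+1} = 5.0 + 0.25*-90.0 = -17.5
Step 3: y^k = -17.5, reduced costs: (80.0, 114.0)
  x^k = (0.0, 0.0), subgradient = b - a^T x = 20.0
  y^{k+1} = -17.5 + 0.25*20.0 = -12.5
Step 4: y^k = -12.5, reduced costs: (60.0, 84.0)
  x^k = (0.0, 0.0), subgradient = b - a^T x = 20.0
  y^{k+1} = -12.5 + 0.25*20.0 = -7.5
Dual objective at y_4 = -7.5: reduced costs (40.0, 54.0), box minimizer x = (0.0, 0.0)
g(y_4) = b*y + (c1 - a1*y)*x1 + (c2 - a2*y)*x2 = 20*(-7.5) + 40.0*0.0 + 54.0*0.0 = -150.0 + 0.0 + 0.0 = -150.0


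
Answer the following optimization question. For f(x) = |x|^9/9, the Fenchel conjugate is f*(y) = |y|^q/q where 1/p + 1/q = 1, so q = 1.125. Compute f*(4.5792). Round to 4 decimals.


The conjugate exponent q satisfies 1/p + 1/q = 1.
p = 9, so q = 9/(9 - 1) = 1.125
|y|^q = 4.5792^1.125 = 5.5385
f*(4.5792) = 5.5385 / 1.125 = 4.9231


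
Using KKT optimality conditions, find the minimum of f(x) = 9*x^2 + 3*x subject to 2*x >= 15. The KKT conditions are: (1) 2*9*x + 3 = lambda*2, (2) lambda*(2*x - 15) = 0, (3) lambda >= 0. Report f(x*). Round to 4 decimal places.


Step 1: Try lambda = 0 (constraint inactive).
x_unc = -3/(2*9) = -0.1667
Check: 2*-0.1667 = -0.3334 < 15 -- violated!
Step 2: Constraint must be active: 2*x = 15
x* = 15/2 = 7.5
lambda = (2*9*7.5 + 3)/2 = 69.0
Step 3: Compute optimal value.
f(x*) = 9*7.5^2 + 3*7.5 = 528.75


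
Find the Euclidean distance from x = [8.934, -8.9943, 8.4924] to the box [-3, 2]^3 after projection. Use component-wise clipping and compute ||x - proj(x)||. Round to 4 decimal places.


Project each component onto [-3, 2].
clip(8.934) = 2.0, clip(-8.9943) = -3.0, clip(8.4924) = 2.0
Projection = [2.0, -3.0, 2.0]
Squared diffs: [48.0804, 35.9316, 42.1513]
Distance = sqrt(126.1633) = 11.2322


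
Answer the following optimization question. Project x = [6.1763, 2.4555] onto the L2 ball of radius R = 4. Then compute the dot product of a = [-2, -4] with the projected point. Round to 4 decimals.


Step 1: Compute ||x|| (intermediates to 6 decimals).
||x|| = sqrt(6.1763^2 + 2.4555^2) = 6.646515
Step 2: Project.
Since ||x|| > R, scale = R/||x|| = 4/6.646515 = 0.601819, proj(x) = scale * x
proj(x) = [3.717015, 1.477767]
Step 3: Dot product.
a^T * proj(x) = -2*3.717015 - 4*1.477767 = -13.3451


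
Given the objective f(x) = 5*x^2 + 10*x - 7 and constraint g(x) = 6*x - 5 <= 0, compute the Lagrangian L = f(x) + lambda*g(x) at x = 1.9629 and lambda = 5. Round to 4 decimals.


Step 1: Evaluate f(x).
f(1.9629) = 5*1.9629^2 + 10*1.9629 - 7 = 31.8939
Step 2: Evaluate g(x).
g(1.9629) = 6*1.9629 - 5 = 6.7774
Step 3: Compute Lagrangian.
L = 31.8939 + 5*6.7774 = 65.7809


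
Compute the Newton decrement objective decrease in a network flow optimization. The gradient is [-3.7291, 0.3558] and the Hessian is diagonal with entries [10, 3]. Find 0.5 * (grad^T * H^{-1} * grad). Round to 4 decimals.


Step 1: H is diagonal, so H^(-1) * g = [-0.3729, 0.1186].
Step 2: g^T H^(-1) g = sum_i g_i^2 / H_ii
  = (-3.7291)^2/10 + (0.3558)^2/3
  = 1.3906 + 0.0422 = 1.4328
Step 3: Objective decrease = 0.5 * g^T H^(-1) g = 0.7164
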